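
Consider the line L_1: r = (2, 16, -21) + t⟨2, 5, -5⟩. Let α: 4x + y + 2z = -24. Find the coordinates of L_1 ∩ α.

Substitute r = (2, 16, -21) + t(2, 5, -5) into the plane: -18 + 3t = -24, so t = -2.
Intersection: (2, 16, -21) + (-2)·(2, 5, -5) = (-2, 6, -11).

(-2, 6, -11)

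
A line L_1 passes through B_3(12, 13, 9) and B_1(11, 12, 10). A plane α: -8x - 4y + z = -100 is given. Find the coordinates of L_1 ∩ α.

(9, 10, 12)

A direction vector for L_1 is B_1 − B_3 = (-1, -1, 1).
Substitute r = (12, 13, 9) + t(-1, -1, 1) into the plane: -139 + 13t = -100, so t = 3.
Intersection: (12, 13, 9) + 3·(-1, -1, 1) = (9, 10, 12).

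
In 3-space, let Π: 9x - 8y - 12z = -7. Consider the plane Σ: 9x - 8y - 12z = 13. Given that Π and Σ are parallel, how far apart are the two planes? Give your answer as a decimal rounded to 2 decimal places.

1.18

Same normal n = (9, -8, -12) with |n| = √289; distance = |-7 − 13| / |n| = 20/√289 ≈ 1.18.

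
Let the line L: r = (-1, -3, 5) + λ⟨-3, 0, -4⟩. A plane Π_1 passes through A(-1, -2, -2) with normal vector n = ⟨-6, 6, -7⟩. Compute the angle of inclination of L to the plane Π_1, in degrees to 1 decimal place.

56.8

Π_1: n·r = n·A gives -6x + 6y - 7z = 8.
sin θ = |n·v| / (|n||v|) = |46| / (√121 · √25) = 0.83636.
θ ≈ 56.8°.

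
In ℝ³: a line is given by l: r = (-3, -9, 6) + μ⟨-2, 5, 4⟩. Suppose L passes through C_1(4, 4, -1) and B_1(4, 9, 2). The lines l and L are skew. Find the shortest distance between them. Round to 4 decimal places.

A direction vector for L is B_1 − C_1 = (0, 5, 3).
Common perpendicular direction n = (-2, 5, 4) × (0, 5, 3) = (-5, 6, -10).
With w = (4, 4, -1) − (-3, -9, 6) = (7, 13, -7), w · n = 113.
Distance = |w · n| / |n| = |113| / √161 ≈ 8.9056.

8.9056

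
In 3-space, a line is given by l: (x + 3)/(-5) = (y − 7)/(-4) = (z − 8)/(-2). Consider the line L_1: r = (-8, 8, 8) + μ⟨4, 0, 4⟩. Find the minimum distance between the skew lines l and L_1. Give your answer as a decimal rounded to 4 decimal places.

3.5920

l has direction (-5, -4, -2) through (-3, 7, 8).
Common perpendicular direction n = (-5, -4, -2) × (4, 0, 4) = (-16, 12, 16).
With w = (-8, 8, 8) − (-3, 7, 8) = (-5, 1, 0), w · n = 92.
Distance = |w · n| / |n| = |92| / √656 ≈ 3.5920.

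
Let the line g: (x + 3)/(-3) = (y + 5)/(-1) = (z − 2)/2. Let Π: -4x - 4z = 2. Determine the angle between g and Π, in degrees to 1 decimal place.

10.9

g has direction (-3, -1, 2) through (-3, -5, 2).
sin θ = |n·v| / (|n||v|) = |4| / (√32 · √14) = 0.18898.
θ ≈ 10.9°.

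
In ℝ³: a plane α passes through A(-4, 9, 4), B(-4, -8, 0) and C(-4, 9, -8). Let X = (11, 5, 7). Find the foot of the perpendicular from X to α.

AB = (0, -17, -4), AC = (0, 0, -12); a normal to α is AB × AC = (204, 0, 0).
Using A: α has equation 204x = -816.
Foot = X − λn with λ = (n·X − d)/|n|² = (2244 − (-816))/41616 = 5/68.
Foot = (11, 5, 7) − (5/68)·(204, 0, 0) = (-4, 5, 7).

(-4, 5, 7)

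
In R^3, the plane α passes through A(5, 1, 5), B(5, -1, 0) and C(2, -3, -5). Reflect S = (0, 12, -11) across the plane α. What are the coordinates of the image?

(0, -18, 1)

AB = (0, -2, -5), AC = (-3, -4, -10); a normal to α is AB × AC = (0, 15, -6).
Using A: α has equation 15y - 6z = -15.
λ = (n·S − d)/|n|² = (246 − (-15))/261 = 1.
Reflection = S − 2λn = (0, 12, -11) − 2·(0, 15, -6) = (0, -18, 1).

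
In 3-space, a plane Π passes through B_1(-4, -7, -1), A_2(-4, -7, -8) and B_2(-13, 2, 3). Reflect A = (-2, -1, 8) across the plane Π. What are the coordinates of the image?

(-10, -9, 8)

B_1A_2 = (0, 0, -7), B_1B_2 = (-9, 9, 4); a normal to Π is B_1A_2 × B_1B_2 = (63, 63, 0).
Using B_1: Π has equation 63x + 63y = -693.
λ = (n·A − d)/|n|² = (-189 − (-693))/7938 = 4/63.
Reflection = A − 2λn = (-2, -1, 8) − (8/63)·(63, 63, 0) = (-10, -9, 8).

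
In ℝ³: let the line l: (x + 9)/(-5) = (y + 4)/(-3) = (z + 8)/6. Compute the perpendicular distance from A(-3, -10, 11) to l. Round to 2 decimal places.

16.86

l has direction (-5, -3, 6) through (-9, -4, -8).
Taking (-9, -4, -8) on l with direction v = (-5, -3, 6): w = A − (-9, -4, -8) = (6, -6, 19), and w × v = (21, -131, -48).
Distance = |w × v| / |v| = √19906 / √70 ≈ 16.86.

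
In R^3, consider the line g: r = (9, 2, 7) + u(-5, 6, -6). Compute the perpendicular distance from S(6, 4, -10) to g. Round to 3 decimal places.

Taking (9, 2, 7) on g with direction v = (-5, 6, -6): w = S − (9, 2, 7) = (-3, 2, -17), and w × v = (90, 67, -8).
Distance = |w × v| / |v| = √12653 / √97 ≈ 11.421.

11.421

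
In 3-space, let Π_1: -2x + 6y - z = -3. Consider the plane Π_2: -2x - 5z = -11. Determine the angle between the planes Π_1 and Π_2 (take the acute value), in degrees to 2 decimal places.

cos θ = |n₁·n₂| / (|n₁||n₂|) = |9| / (√41 · √29).
θ = arccos(0.26101) ≈ 74.87°.

74.87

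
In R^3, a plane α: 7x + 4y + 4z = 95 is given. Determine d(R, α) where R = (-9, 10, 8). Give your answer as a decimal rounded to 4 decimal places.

9.5556

n·R − d = (7)·(-9) + (4)·(10) + (4)·(8) − 95 = -86; |n| = √81.
Distance = |-86| / √81 = 86/√81 ≈ 9.5556.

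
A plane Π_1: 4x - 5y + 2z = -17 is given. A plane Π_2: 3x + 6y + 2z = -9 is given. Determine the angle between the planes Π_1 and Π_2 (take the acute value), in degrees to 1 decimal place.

cos θ = |n₁·n₂| / (|n₁||n₂|) = |-14| / (√45 · √49).
θ = arccos(0.29814) ≈ 72.7°.

72.7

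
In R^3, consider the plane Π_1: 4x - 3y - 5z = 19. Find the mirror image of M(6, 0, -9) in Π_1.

λ = (n·M − d)/|n|² = (69 − 19)/50 = 1.
Reflection = M − 2λn = (6, 0, -9) − 2·(4, -3, -5) = (-2, 6, 1).

(-2, 6, 1)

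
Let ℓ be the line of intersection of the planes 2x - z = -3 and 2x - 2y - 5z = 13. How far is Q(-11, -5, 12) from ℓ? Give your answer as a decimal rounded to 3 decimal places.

Direction of ℓ: (2, 0, -1) × (2, -2, -5) = (-2, 8, -4).
A point on ℓ: solving the two plane equations with x = -3 gives (-3, -2, -3).
Taking (-3, -2, -3) on ℓ with direction v = (-2, 8, -4): w = Q − (-3, -2, -3) = (-8, -3, 15), and w × v = (-108, -62, -70).
Distance = |w × v| / |v| = √20408 / √84 ≈ 15.587.

15.587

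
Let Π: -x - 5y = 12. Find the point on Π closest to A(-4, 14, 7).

Foot = A − λn with λ = (n·A − d)/|n|² = (-66 − 12)/26 = -3.
Foot = (-4, 14, 7) − (-3)·(-1, -5, 0) = (-7, -1, 7).

(-7, -1, 7)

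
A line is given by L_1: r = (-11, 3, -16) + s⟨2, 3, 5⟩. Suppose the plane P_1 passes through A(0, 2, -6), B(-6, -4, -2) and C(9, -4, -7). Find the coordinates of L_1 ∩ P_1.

AB = (-6, -6, 4), AC = (9, -6, -1); a normal to P_1 is AB × AC = (30, 30, 90).
Using A: P_1 has equation 30x + 30y + 90z = -480.
Substitute r = (-11, 3, -16) + t(2, 3, 5) into the plane: -1680 + 600t = -480, so t = 2.
Intersection: (-11, 3, -16) + 2·(2, 3, 5) = (-7, 9, -6).

(-7, 9, -6)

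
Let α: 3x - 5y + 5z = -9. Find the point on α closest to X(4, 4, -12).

(7, -1, -7)

Foot = X − λn with λ = (n·X − d)/|n|² = (-68 − (-9))/59 = -1.
Foot = (4, 4, -12) − (-1)·(3, -5, 5) = (7, -1, -7).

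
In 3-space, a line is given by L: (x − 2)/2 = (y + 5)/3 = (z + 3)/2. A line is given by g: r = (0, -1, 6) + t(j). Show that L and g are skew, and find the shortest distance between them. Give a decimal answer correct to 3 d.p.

L has direction (2, 3, 2) through (2, -5, -3).
Common perpendicular direction n = (2, 3, 2) × (0, 1, 0) = (-2, 0, 2).
With w = (0, -1, 6) − (2, -5, -3) = (-2, 4, 9), w · n = 22.
Since n ≠ 0 the lines are not parallel, and w · n = 22 ≠ 0 so they do not intersect; hence they are skew.
Distance = |w · n| / |n| = |22| / √8 ≈ 7.778.

7.778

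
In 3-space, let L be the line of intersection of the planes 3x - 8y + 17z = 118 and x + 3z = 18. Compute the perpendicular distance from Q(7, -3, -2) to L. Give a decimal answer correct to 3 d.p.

5.673

Direction of L: (3, -8, 17) × (1, 0, 3) = (-24, 8, 8).
A point on L: solving the two plane equations with x = -6 gives (-6, 0, 8).
Taking (-6, 0, 8) on L with direction v = (-24, 8, 8): w = Q − (-6, 0, 8) = (13, -3, -10), and w × v = (56, 136, 32).
Distance = |w × v| / |v| = √22656 / √704 ≈ 5.673.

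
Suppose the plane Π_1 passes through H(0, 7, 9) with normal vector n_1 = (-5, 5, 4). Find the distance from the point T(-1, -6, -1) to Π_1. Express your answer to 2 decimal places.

12.31

Π_1: n_1·r = n_1·H gives -5x + 5y + 4z = 71.
n·T − d = (-5)·(-1) + (5)·(-6) + (4)·(-1) − 71 = -100; |n| = √66.
Distance = |-100| / √66 = 100/√66 ≈ 12.31.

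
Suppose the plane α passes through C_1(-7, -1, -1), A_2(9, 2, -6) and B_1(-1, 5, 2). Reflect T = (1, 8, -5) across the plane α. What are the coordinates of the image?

(5, 0, 3)

C_1A_2 = (16, 3, -5), C_1B_1 = (6, 6, 3); a normal to α is C_1A_2 × C_1B_1 = (39, -78, 78).
Using C_1: α has equation 39x - 78y + 78z = -273.
λ = (n·T − d)/|n|² = (-975 − (-273))/13689 = -2/39.
Reflection = T − 2λn = (1, 8, -5) − (-4/39)·(39, -78, 78) = (5, 0, 3).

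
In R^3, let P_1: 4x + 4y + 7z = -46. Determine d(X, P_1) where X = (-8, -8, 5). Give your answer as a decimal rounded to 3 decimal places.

n·X − d = (4)·(-8) + (4)·(-8) + (7)·(5) − (-46) = 17; |n| = √81.
Distance = |17| / √81 = 17/√81 ≈ 1.889.

1.889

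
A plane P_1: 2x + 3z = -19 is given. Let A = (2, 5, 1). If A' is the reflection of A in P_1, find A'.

λ = (n·A − d)/|n|² = (7 − (-19))/13 = 2.
Reflection = A − 2λn = (2, 5, 1) − 4·(2, 0, 3) = (-6, 5, -11).

(-6, 5, -11)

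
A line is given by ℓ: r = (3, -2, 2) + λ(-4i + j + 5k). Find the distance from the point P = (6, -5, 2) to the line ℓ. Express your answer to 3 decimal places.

3.556

Taking (3, -2, 2) on ℓ with direction v = (-4, 1, 5): w = P − (3, -2, 2) = (3, -3, 0), and w × v = (-15, -15, -9).
Distance = |w × v| / |v| = √531 / √42 ≈ 3.556.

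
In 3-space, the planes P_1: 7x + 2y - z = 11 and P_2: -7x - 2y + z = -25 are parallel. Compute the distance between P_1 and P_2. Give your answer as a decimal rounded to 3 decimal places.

1.905

Rescale P_2 by 1/(-1): 7x + 2y - z = 25. Then distance = |11 − 25| / √54 ≈ 1.905.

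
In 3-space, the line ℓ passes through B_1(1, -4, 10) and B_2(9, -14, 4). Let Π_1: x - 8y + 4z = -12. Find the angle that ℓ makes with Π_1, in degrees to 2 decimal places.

A direction vector for ℓ is B_2 − B_1 = (8, -10, -6).
sin θ = |n·v| / (|n||v|) = |64| / (√81 · √200) = 0.50283.
θ ≈ 30.19°.

30.19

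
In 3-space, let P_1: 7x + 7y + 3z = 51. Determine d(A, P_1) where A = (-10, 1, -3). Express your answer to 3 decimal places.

11.891

n·A − d = (7)·(-10) + (7)·(1) + (3)·(-3) − 51 = -123; |n| = √107.
Distance = |-123| / √107 = 123/√107 ≈ 11.891.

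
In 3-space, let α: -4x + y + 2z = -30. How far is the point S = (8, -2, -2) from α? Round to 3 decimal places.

n·S − d = (-4)·(8) + (1)·(-2) + (2)·(-2) − (-30) = -8; |n| = √21.
Distance = |-8| / √21 = 8/√21 ≈ 1.746.

1.746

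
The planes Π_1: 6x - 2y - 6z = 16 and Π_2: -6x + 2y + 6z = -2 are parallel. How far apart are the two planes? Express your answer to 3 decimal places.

Rescale Π_2 by 1/(-1): 6x - 2y - 6z = 2. Then distance = |16 − 2| / √76 ≈ 1.606.

1.606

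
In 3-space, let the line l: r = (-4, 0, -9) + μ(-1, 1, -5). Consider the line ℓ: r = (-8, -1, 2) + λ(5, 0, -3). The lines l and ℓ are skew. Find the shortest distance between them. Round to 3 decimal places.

0.524

Common perpendicular direction n = (-1, 1, -5) × (5, 0, -3) = (-3, -28, -5).
With w = (-8, -1, 2) − (-4, 0, -9) = (-4, -1, 11), w · n = -15.
Distance = |w · n| / |n| = |-15| / √818 ≈ 0.524.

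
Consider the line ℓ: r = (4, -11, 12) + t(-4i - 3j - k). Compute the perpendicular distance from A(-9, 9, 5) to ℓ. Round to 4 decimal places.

24.8588

Taking (4, -11, 12) on ℓ with direction v = (-4, -3, -1): w = A − (4, -11, 12) = (-13, 20, -7), and w × v = (-41, 15, 119).
Distance = |w × v| / |v| = √16067 / √26 ≈ 24.8588.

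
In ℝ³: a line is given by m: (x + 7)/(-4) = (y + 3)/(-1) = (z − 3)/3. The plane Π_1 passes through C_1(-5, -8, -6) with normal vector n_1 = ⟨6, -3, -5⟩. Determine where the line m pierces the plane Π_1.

(1, -1, -3)

m has direction (-4, -1, 3) through (-7, -3, 3).
Π_1: n_1·r = n_1·C_1 gives 6x - 3y - 5z = 24.
Substitute r = (-7, -3, 3) + t(-4, -1, 3) into the plane: -48 + (-36)t = 24, so t = -2.
Intersection: (-7, -3, 3) + (-2)·(-4, -1, 3) = (1, -1, -3).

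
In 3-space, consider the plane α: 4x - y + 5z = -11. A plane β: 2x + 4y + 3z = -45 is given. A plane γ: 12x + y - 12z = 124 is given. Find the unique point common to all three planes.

Solving the 3×3 linear system 4x - y + 5z = -11, 2x + 4y + 3z = -45, 12x + y - 12z = 124 (e.g. by elimination or Cramer's rule, determinant = -494) gives (4, -8, -7).

(4, -8, -7)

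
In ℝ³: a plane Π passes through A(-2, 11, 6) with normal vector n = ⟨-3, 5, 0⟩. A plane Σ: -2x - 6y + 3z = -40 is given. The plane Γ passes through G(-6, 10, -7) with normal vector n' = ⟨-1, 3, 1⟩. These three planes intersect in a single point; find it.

Π: n·r = n·A gives -3x + 5y = 61.
Γ: n'·r = n'·G gives -x + 3y + z = 29.
Solving the 3×3 linear system -3x + 5y = 61, -2x - 6y + 3z = -40, -x + 3y + z = 29 (e.g. by elimination or Cramer's rule, determinant = 40) gives (-7, 8, -2).

(-7, 8, -2)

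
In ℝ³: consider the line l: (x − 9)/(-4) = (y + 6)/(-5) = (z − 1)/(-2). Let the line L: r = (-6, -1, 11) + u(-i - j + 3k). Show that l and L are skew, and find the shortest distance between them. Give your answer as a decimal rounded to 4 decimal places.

14.2887

l has direction (-4, -5, -2) through (9, -6, 1).
Common perpendicular direction n = (-4, -5, -2) × (-1, -1, 3) = (-17, 14, -1).
With w = (-6, -1, 11) − (9, -6, 1) = (-15, 5, 10), w · n = 315.
Since n ≠ 0 the lines are not parallel, and w · n = 315 ≠ 0 so they do not intersect; hence they are skew.
Distance = |w · n| / |n| = |315| / √486 ≈ 14.2887.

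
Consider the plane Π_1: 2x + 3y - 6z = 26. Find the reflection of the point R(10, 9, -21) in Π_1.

(-2, -9, 15)

λ = (n·R − d)/|n|² = (173 − 26)/49 = 3.
Reflection = R − 2λn = (10, 9, -21) − 6·(2, 3, -6) = (-2, -9, 15).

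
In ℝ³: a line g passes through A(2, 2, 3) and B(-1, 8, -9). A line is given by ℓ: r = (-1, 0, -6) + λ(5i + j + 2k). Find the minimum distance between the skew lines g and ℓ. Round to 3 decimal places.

4.920

A direction vector for g is B − A = (-3, 6, -12).
Common perpendicular direction n = (-3, 6, -12) × (5, 1, 2) = (24, -54, -33).
With w = (-1, 0, -6) − (2, 2, 3) = (-3, -2, -9), w · n = 333.
Distance = |w · n| / |n| = |333| / √4581 ≈ 4.920.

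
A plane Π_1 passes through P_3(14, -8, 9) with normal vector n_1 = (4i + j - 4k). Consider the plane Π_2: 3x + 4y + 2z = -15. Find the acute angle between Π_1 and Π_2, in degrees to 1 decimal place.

Π_1: n_1·r = n_1·P_3 gives 4x + y - 4z = 12.
cos θ = |n₁·n₂| / (|n₁||n₂|) = |8| / (√33 · √29).
θ = arccos(0.25860) ≈ 75.0°.

75.0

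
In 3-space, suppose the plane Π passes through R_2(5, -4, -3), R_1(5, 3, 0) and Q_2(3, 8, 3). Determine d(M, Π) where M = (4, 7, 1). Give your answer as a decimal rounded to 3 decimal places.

0.977

R_2R_1 = (0, 7, 3), R_2Q_2 = (-2, 12, 6); a normal to Π is R_2R_1 × R_2Q_2 = (6, -6, 14).
Using R_2: Π has equation 6x - 6y + 14z = 12.
n·M − d = (6)·(4) + (-6)·(7) + (14)·(1) − 12 = -16; |n| = √268.
Distance = |-16| / √268 = 16/√268 ≈ 0.977.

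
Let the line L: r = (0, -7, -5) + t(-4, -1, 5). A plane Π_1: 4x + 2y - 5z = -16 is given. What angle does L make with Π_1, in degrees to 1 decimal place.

81.5

sin θ = |n·v| / (|n||v|) = |-43| / (√45 · √42) = 0.98909.
θ ≈ 81.5°.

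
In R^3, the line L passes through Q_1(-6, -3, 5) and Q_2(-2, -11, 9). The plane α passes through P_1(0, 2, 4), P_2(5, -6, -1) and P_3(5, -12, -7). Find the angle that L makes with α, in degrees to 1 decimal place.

39.6

A direction vector for L is Q_2 − Q_1 = (4, -8, 4).
P_1P_2 = (5, -8, -5), P_1P_3 = (5, -14, -11); a normal to α is P_1P_2 × P_1P_3 = (18, 30, -30).
Using P_1: α has equation 18x + 30y - 30z = -60.
sin θ = |n·v| / (|n||v|) = |-288| / (√2124 · √96) = 0.63779.
θ ≈ 39.6°.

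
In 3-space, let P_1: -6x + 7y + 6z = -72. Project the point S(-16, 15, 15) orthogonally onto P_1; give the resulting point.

(2, -6, -3)

Foot = S − λn with λ = (n·S − d)/|n|² = (291 − (-72))/121 = 3.
Foot = (-16, 15, 15) − 3·(-6, 7, 6) = (2, -6, -3).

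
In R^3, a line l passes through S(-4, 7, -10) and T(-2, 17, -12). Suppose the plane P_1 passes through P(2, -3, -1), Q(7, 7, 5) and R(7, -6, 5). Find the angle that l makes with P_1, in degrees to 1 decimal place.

15.7

A direction vector for l is T − S = (2, 10, -2).
PQ = (5, 10, 6), PR = (5, -3, 6); a normal to P_1 is PQ × PR = (78, 0, -65).
Using P: P_1 has equation 78x - 65z = 221.
sin θ = |n·v| / (|n||v|) = |286| / (√10309 · √108) = 0.27105.
θ ≈ 15.7°.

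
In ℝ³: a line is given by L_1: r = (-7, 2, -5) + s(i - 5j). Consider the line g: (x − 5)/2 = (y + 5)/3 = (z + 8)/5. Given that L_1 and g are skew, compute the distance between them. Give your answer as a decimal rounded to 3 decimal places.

g has direction (2, 3, 5) through (5, -5, -8).
Common perpendicular direction n = (1, -5, 0) × (2, 3, 5) = (-25, -5, 13).
With w = (5, -5, -8) − (-7, 2, -5) = (12, -7, -3), w · n = -304.
Distance = |w · n| / |n| = |-304| / √819 ≈ 10.623.

10.623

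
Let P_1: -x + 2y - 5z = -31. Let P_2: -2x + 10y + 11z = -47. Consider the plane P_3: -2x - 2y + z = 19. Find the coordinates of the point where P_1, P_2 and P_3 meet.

Solving the 3×3 linear system -x + 2y - 5z = -31, -2x + 10y + 11z = -47, -2x - 2y + z = 19 (e.g. by elimination or Cramer's rule, determinant = -192) gives (0, -8, 3).

(0, -8, 3)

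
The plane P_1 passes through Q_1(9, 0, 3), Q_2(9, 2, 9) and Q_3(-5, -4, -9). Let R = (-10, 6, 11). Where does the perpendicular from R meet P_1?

(-10, 3, 12)

Q_1Q_2 = (0, 2, 6), Q_1Q_3 = (-14, -4, -12); a normal to P_1 is Q_1Q_2 × Q_1Q_3 = (0, -84, 28).
Using Q_1: P_1 has equation -84y + 28z = 84.
Foot = R − λn with λ = (n·R − d)/|n|² = (-196 − 84)/7840 = -1/28.
Foot = (-10, 6, 11) − (-1/28)·(0, -84, 28) = (-10, 3, 12).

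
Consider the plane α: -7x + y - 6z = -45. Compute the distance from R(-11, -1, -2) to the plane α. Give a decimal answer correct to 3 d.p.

n·R − d = (-7)·(-11) + (1)·(-1) + (-6)·(-2) − (-45) = 133; |n| = √86.
Distance = |133| / √86 = 133/√86 ≈ 14.342.

14.342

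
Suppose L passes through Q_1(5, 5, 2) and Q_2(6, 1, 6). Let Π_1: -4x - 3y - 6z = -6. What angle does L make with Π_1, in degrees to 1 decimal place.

A direction vector for L is Q_2 − Q_1 = (1, -4, 4).
sin θ = |n·v| / (|n||v|) = |-16| / (√61 · √33) = 0.35661.
θ ≈ 20.9°.

20.9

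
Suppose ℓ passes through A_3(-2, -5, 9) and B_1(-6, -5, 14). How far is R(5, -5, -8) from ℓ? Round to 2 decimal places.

5.15

A direction vector for ℓ is B_1 − A_3 = (-4, 0, 5).
Taking (-2, -5, 9) on ℓ with direction v = (-4, 0, 5): w = R − (-2, -5, 9) = (7, 0, -17), and w × v = (0, 33, 0).
Distance = |w × v| / |v| = √1089 / √41 ≈ 5.15.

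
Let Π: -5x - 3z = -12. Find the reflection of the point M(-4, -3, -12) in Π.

λ = (n·M − d)/|n|² = (56 − (-12))/34 = 2.
Reflection = M − 2λn = (-4, -3, -12) − 4·(-5, 0, -3) = (16, -3, 0).

(16, -3, 0)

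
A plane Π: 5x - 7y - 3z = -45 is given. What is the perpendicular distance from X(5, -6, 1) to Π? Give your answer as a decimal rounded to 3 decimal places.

11.964

n·X − d = (5)·(5) + (-7)·(-6) + (-3)·(1) − (-45) = 109; |n| = √83.
Distance = |109| / √83 = 109/√83 ≈ 11.964.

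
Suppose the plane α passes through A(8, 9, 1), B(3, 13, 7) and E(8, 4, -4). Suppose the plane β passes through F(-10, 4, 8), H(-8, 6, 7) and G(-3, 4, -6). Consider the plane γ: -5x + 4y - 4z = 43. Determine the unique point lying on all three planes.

AB = (-5, 4, 6), AE = (0, -5, -5); a normal to α is AB × AE = (10, -25, 25).
Using A: α has equation 10x - 25y + 25z = -120.
FH = (2, 2, -1), FG = (7, 0, -14); a normal to β is FH × FG = (-28, 21, -14).
Using F: β has equation -28x + 21y - 14z = 252.
Solving the 3×3 linear system 10x - 25y + 25z = -120, -28x + 21y - 14z = 252, -5x + 4y - 4z = 43 (e.g. by elimination or Cramer's rule, determinant = 595) gives (-7, 4, 2).

(-7, 4, 2)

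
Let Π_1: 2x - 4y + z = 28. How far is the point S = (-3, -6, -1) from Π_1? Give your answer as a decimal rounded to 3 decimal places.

2.400

n·S − d = (2)·(-3) + (-4)·(-6) + (1)·(-1) − 28 = -11; |n| = √21.
Distance = |-11| / √21 = 11/√21 ≈ 2.400.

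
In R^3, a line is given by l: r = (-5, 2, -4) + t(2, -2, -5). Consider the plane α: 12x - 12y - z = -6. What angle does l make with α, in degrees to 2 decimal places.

32.87

sin θ = |n·v| / (|n||v|) = |53| / (√289 · √33) = 0.54271.
θ ≈ 32.87°.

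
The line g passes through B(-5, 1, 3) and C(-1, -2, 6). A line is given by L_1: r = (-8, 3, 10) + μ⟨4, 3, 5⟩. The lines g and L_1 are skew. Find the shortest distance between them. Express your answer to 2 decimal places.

A direction vector for g is C − B = (4, -3, 3).
Common perpendicular direction n = (4, -3, 3) × (4, 3, 5) = (-24, -8, 24).
With w = (-8, 3, 10) − (-5, 1, 3) = (-3, 2, 7), w · n = 224.
Distance = |w · n| / |n| = |224| / √1216 ≈ 6.42.

6.42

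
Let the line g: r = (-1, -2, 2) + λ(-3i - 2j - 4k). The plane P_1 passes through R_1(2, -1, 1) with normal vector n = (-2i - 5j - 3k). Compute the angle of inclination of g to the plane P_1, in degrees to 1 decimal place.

57.5

P_1: n·r = n·R_1 gives -2x - 5y - 3z = -2.
sin θ = |n·v| / (|n||v|) = |28| / (√38 · √29) = 0.84347.
θ ≈ 57.5°.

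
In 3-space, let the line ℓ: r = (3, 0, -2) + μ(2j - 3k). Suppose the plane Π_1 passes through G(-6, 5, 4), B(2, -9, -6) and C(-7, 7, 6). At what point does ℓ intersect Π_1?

(3, -6, 7)

GB = (8, -14, -10), GC = (-1, 2, 2); a normal to Π_1 is GB × GC = (-8, -6, 2).
Using G: Π_1 has equation -8x - 6y + 2z = 26.
Substitute r = (3, 0, -2) + t(0, 2, -3) into the plane: -28 + (-18)t = 26, so t = -3.
Intersection: (3, 0, -2) + (-3)·(0, 2, -3) = (3, -6, 7).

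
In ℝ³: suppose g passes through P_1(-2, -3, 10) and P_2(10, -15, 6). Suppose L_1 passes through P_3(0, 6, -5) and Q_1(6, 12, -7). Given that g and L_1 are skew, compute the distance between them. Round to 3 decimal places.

13.598

A direction vector for g is P_2 − P_1 = (12, -12, -4).
A direction vector for L_1 is Q_1 − P_3 = (6, 6, -2).
Common perpendicular direction n = (12, -12, -4) × (6, 6, -2) = (48, 0, 144).
With w = (0, 6, -5) − (-2, -3, 10) = (2, 9, -15), w · n = -2064.
Distance = |w · n| / |n| = |-2064| / √23040 ≈ 13.598.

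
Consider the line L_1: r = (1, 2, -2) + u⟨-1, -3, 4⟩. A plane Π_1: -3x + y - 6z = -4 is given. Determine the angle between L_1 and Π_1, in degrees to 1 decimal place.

43.9

sin θ = |n·v| / (|n||v|) = |-24| / (√46 · √26) = 0.69398.
θ ≈ 43.9°.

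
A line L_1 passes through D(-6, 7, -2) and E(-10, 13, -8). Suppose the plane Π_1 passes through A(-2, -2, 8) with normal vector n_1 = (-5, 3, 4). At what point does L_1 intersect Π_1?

(-4, 4, 1)

A direction vector for L_1 is E − D = (-4, 6, -6).
Π_1: n_1·r = n_1·A gives -5x + 3y + 4z = 36.
Substitute r = (-6, 7, -2) + t(-4, 6, -6) into the plane: 43 + 14t = 36, so t = -1/2.
Intersection: (-6, 7, -2) + (-1/2)·(-4, 6, -6) = (-4, 4, 1).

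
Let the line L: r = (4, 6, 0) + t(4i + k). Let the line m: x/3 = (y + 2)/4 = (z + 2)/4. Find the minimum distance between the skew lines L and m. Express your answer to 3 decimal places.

4.190

m has direction (3, 4, 4) through (0, -2, -2).
Common perpendicular direction n = (4, 0, 1) × (3, 4, 4) = (-4, -13, 16).
With w = (0, -2, -2) − (4, 6, 0) = (-4, -8, -2), w · n = 88.
Distance = |w · n| / |n| = |88| / √441 ≈ 4.190.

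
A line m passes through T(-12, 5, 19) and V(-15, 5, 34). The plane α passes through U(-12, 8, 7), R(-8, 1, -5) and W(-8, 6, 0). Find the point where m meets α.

(-8, 5, -1)

A direction vector for m is V − T = (-3, 0, 15).
UR = (4, -7, -12), UW = (4, -2, -7); a normal to α is UR × UW = (25, -20, 20).
Using U: α has equation 25x - 20y + 20z = -320.
Substitute r = (-12, 5, 19) + t(-3, 0, 15) into the plane: -20 + 225t = -320, so t = -4/3.
Intersection: (-12, 5, 19) + (-4/3)·(-3, 0, 15) = (-8, 5, -1).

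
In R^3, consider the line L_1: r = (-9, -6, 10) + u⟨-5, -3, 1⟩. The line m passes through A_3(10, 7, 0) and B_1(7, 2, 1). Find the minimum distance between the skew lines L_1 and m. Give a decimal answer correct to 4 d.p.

5.9084

A direction vector for m is B_1 − A_3 = (-3, -5, 1).
Common perpendicular direction n = (-5, -3, 1) × (-3, -5, 1) = (2, 2, 16).
With w = (10, 7, 0) − (-9, -6, 10) = (19, 13, -10), w · n = -96.
Distance = |w · n| / |n| = |-96| / √264 ≈ 5.9084.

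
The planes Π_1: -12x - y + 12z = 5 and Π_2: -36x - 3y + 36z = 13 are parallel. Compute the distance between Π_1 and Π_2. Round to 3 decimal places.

0.039

Rescale Π_2 by 1/3: -12x - y + 12z = 13/3. Then distance = |5 − (13/3)| / √289 ≈ 0.039.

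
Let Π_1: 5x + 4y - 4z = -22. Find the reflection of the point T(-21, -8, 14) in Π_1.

(9, 16, -10)

λ = (n·T − d)/|n|² = (-193 − (-22))/57 = -3.
Reflection = T − 2λn = (-21, -8, 14) − (-6)·(5, 4, -4) = (9, 16, -10).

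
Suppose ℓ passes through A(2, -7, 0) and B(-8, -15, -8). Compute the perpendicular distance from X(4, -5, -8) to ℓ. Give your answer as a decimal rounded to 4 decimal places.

A direction vector for ℓ is B − A = (-10, -8, -8).
Taking (2, -7, 0) on ℓ with direction v = (-10, -8, -8): w = X − (2, -7, 0) = (2, 2, -8), and w × v = (-80, 96, 4).
Distance = |w × v| / |v| = √15632 / √228 ≈ 8.2802.

8.2802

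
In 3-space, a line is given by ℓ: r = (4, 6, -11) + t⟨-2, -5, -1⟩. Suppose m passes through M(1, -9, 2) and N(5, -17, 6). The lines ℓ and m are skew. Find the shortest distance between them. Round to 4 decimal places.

10.7466

A direction vector for m is N − M = (4, -8, 4).
Common perpendicular direction n = (-2, -5, -1) × (4, -8, 4) = (-28, 4, 36).
With w = (1, -9, 2) − (4, 6, -11) = (-3, -15, 13), w · n = 492.
Distance = |w · n| / |n| = |492| / √2096 ≈ 10.7466.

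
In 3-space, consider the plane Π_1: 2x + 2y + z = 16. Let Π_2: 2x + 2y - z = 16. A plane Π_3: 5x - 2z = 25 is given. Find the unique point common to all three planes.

(5, 3, 0)

Solving the 3×3 linear system 2x + 2y + z = 16, 2x + 2y - z = 16, 5x - 2z = 25 (e.g. by elimination or Cramer's rule, determinant = -20) gives (5, 3, 0).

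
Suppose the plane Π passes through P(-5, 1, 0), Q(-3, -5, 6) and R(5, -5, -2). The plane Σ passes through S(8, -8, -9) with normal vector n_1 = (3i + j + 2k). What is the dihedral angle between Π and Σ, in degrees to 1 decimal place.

29.4

PQ = (2, -6, 6), PR = (10, -6, -2); a normal to Π is PQ × PR = (48, 64, 48).
Using P: Π has equation 48x + 64y + 48z = -176.
Σ: n_1·r = n_1·S gives 3x + y + 2z = -2.
cos θ = |n₁·n₂| / (|n₁||n₂|) = |304| / (√8704 · √14).
θ = arccos(0.87086) ≈ 29.4°.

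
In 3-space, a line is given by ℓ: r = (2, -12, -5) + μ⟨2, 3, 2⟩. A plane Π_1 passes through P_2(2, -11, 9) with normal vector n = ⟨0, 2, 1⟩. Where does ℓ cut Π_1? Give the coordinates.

(6, -6, -1)

Π_1: n·r = n·P_2 gives 2y + z = -13.
Substitute r = (2, -12, -5) + t(2, 3, 2) into the plane: -29 + 8t = -13, so t = 2.
Intersection: (2, -12, -5) + 2·(2, 3, 2) = (6, -6, -1).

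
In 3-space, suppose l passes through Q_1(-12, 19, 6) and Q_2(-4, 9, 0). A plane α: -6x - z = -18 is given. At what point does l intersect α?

A direction vector for l is Q_2 − Q_1 = (8, -10, -6).
Substitute r = (-12, 19, 6) + t(8, -10, -6) into the plane: 66 + (-42)t = -18, so t = 2.
Intersection: (-12, 19, 6) + 2·(8, -10, -6) = (4, -1, -6).

(4, -1, -6)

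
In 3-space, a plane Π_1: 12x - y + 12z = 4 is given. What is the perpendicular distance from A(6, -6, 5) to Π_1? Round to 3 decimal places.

n·A − d = (12)·(6) + (-1)·(-6) + (12)·(5) − 4 = 134; |n| = √289.
Distance = |134| / √289 = 134/√289 ≈ 7.882.

7.882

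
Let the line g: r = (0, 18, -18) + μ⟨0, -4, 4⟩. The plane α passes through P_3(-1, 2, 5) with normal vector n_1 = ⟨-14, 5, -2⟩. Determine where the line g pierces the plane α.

α: n_1·r = n_1·P_3 gives -14x + 5y - 2z = 14.
Substitute r = (0, 18, -18) + t(0, -4, 4) into the plane: 126 + (-28)t = 14, so t = 4.
Intersection: (0, 18, -18) + 4·(0, -4, 4) = (0, 2, -2).

(0, 2, -2)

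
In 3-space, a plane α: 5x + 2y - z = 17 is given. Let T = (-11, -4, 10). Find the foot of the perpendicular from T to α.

Foot = T − λn with λ = (n·T − d)/|n|² = (-73 − 17)/30 = -3.
Foot = (-11, -4, 10) − (-3)·(5, 2, -1) = (4, 2, 7).

(4, 2, 7)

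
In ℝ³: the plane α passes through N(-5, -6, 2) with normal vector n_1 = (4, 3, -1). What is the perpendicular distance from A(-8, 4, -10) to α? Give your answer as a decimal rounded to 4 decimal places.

5.8835

α: n_1·r = n_1·N gives 4x + 3y - z = -40.
n·A − d = (4)·(-8) + (3)·(4) + (-1)·(-10) − (-40) = 30; |n| = √26.
Distance = |30| / √26 = 30/√26 ≈ 5.8835.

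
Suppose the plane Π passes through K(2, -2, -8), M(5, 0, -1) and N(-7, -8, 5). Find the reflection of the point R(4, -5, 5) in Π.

(0, 1, 5)

KM = (3, 2, 7), KN = (-9, -6, 13); a normal to Π is KM × KN = (68, -102, 0).
Using K: Π has equation 68x - 102y = 340.
λ = (n·R − d)/|n|² = (782 − 340)/15028 = 1/34.
Reflection = R − 2λn = (4, -5, 5) − (1/17)·(68, -102, 0) = (0, 1, 5).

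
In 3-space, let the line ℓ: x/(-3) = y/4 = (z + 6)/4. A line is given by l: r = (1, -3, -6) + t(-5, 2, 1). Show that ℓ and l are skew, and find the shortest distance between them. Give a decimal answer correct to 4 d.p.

2.0998

ℓ has direction (-3, 4, 4) through (0, 0, -6).
Common perpendicular direction n = (-3, 4, 4) × (-5, 2, 1) = (-4, -17, 14).
With w = (1, -3, -6) − (0, 0, -6) = (1, -3, 0), w · n = 47.
Since n ≠ 0 the lines are not parallel, and w · n = 47 ≠ 0 so they do not intersect; hence they are skew.
Distance = |w · n| / |n| = |47| / √501 ≈ 2.0998.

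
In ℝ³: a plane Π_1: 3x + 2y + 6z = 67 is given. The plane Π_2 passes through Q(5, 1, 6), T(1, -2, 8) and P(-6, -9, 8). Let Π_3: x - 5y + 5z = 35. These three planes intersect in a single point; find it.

QT = (-4, -3, 2), QP = (-11, -10, 2); a normal to Π_2 is QT × QP = (14, -14, 7).
Using Q: Π_2 has equation 14x - 14y + 7z = 98.
Solving the 3×3 linear system 3x + 2y + 6z = 67, 14x - 14y + 7z = 98, x - 5y + 5z = 35 (e.g. by elimination or Cramer's rule, determinant = -567) gives (5, 2, 8).

(5, 2, 8)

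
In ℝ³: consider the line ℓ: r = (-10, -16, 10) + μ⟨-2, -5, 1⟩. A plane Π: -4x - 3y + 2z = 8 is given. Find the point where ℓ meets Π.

Substitute r = (-10, -16, 10) + t(-2, -5, 1) into the plane: 108 + 25t = 8, so t = -4.
Intersection: (-10, -16, 10) + (-4)·(-2, -5, 1) = (-2, 4, 6).

(-2, 4, 6)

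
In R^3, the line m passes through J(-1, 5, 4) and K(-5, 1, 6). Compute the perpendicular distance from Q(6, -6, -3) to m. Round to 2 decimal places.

14.79

A direction vector for m is K − J = (-4, -4, 2).
Taking (-1, 5, 4) on m with direction v = (-4, -4, 2): w = Q − (-1, 5, 4) = (7, -11, -7), and w × v = (-50, 14, -72).
Distance = |w × v| / |v| = √7880 / √36 ≈ 14.79.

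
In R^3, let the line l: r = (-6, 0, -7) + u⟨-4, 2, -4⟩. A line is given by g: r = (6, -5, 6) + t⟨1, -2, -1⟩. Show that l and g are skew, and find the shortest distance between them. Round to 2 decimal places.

Common perpendicular direction n = (-4, 2, -4) × (1, -2, -1) = (-10, -8, 6).
With w = (6, -5, 6) − (-6, 0, -7) = (12, -5, 13), w · n = -2.
Since n ≠ 0 the lines are not parallel, and w · n = -2 ≠ 0 so they do not intersect; hence they are skew.
Distance = |w · n| / |n| = |-2| / √200 ≈ 0.14.

0.14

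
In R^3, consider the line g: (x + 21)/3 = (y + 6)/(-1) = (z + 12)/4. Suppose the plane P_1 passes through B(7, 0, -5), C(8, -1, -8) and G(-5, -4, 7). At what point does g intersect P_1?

(-9, -10, 4)

g has direction (3, -1, 4) through (-21, -6, -12).
BC = (1, -1, -3), BG = (-12, -4, 12); a normal to P_1 is BC × BG = (-24, 24, -16).
Using B: P_1 has equation -24x + 24y - 16z = -88.
Substitute r = (-21, -6, -12) + t(3, -1, 4) into the plane: 552 + (-160)t = -88, so t = 4.
Intersection: (-21, -6, -12) + 4·(3, -1, 4) = (-9, -10, 4).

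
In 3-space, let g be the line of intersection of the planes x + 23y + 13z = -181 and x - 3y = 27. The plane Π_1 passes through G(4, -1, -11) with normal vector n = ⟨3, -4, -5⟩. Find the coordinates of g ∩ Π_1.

Direction of g: (1, 23, 13) × (1, -3, 0) = (39, 13, -26).
A point on g: solving the two plane equations with x = 12 gives (12, -5, -6).
Π_1: n·r = n·G gives 3x - 4y - 5z = 71.
Substitute r = (12, -5, -6) + t(39, 13, -26) into the plane: 86 + 195t = 71, so t = -1/13.
Intersection: (12, -5, -6) + (-1/13)·(39, 13, -26) = (9, -6, -4).

(9, -6, -4)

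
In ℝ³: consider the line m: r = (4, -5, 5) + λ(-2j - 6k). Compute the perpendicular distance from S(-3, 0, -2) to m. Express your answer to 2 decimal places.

9.87

Taking (4, -5, 5) on m with direction v = (0, -2, -6): w = S − (4, -5, 5) = (-7, 5, -7), and w × v = (-44, -42, 14).
Distance = |w × v| / |v| = √3896 / √40 ≈ 9.87.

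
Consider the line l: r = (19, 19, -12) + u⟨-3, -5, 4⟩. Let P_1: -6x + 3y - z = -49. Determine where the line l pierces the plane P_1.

(7, -1, 4)

Substitute r = (19, 19, -12) + t(-3, -5, 4) into the plane: -45 + (-1)t = -49, so t = 4.
Intersection: (19, 19, -12) + 4·(-3, -5, 4) = (7, -1, 4).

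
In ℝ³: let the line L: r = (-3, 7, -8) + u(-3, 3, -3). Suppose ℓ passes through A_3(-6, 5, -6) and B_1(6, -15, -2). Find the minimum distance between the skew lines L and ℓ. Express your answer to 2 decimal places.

4.08

A direction vector for ℓ is B_1 − A_3 = (12, -20, 4).
Common perpendicular direction n = (-3, 3, -3) × (12, -20, 4) = (-48, -24, 24).
With w = (-6, 5, -6) − (-3, 7, -8) = (-3, -2, 2), w · n = 240.
Distance = |w · n| / |n| = |240| / √3456 ≈ 4.08.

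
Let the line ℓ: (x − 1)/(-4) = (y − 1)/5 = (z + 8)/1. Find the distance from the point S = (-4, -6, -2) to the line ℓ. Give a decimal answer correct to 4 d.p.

ℓ has direction (-4, 5, 1) through (1, 1, -8).
Taking (1, 1, -8) on ℓ with direction v = (-4, 5, 1): w = S − (1, 1, -8) = (-5, -7, 6), and w × v = (-37, -19, -53).
Distance = |w × v| / |v| = √4539 / √42 ≈ 10.3957.

10.3957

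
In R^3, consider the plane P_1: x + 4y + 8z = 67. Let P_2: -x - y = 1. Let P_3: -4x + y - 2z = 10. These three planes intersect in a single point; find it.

(-5, 4, 7)

Solving the 3×3 linear system x + 4y + 8z = 67, -x - y = 1, -4x + y - 2z = 10 (e.g. by elimination or Cramer's rule, determinant = -46) gives (-5, 4, 7).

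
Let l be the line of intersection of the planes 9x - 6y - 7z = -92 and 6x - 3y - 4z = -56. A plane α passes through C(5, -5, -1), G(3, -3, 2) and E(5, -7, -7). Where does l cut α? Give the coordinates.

(-5, 2, 5)

Direction of l: (9, -6, -7) × (6, -3, -4) = (3, -6, 9).
A point on l: solving the two plane equations with x = -3 gives (-3, -2, 11).
CG = (-2, 2, 3), CE = (0, -2, -6); a normal to α is CG × CE = (-6, -12, 4).
Using C: α has equation -6x - 12y + 4z = 26.
Substitute r = (-3, -2, 11) + t(3, -6, 9) into the plane: 86 + 90t = 26, so t = -2/3.
Intersection: (-3, -2, 11) + (-2/3)·(3, -6, 9) = (-5, 2, 5).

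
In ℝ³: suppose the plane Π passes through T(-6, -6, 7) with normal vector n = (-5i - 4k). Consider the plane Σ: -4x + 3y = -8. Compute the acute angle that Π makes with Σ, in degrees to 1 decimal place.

Π: n·r = n·T gives -5x - 4z = 2.
cos θ = |n₁·n₂| / (|n₁||n₂|) = |20| / (√41 · √25).
θ = arccos(0.62470) ≈ 51.3°.

51.3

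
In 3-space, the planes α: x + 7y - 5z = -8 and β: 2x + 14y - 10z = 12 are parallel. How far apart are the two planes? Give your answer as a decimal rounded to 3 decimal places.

Rescale β by 1/2: x + 7y - 5z = 6. Then distance = |-8 − 6| / √75 ≈ 1.617.

1.617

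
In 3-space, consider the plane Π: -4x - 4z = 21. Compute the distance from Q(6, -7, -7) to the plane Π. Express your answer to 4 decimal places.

3.0052

n·Q − d = (-4)·(6) + (0)·(-7) + (-4)·(-7) − 21 = -17; |n| = √32.
Distance = |-17| / √32 = 17/√32 ≈ 3.0052.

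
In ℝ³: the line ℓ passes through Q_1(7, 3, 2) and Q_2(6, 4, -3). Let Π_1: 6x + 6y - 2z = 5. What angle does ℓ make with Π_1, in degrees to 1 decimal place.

12.8

A direction vector for ℓ is Q_2 − Q_1 = (-1, 1, -5).
sin θ = |n·v| / (|n||v|) = |10| / (√76 · √27) = 0.22076.
θ ≈ 12.8°.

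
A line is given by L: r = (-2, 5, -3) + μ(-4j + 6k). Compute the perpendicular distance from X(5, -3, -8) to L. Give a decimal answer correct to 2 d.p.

Taking (-2, 5, -3) on L with direction v = (0, -4, 6): w = X − (-2, 5, -3) = (7, -8, -5), and w × v = (-68, -42, -28).
Distance = |w × v| / |v| = √7172 / √52 ≈ 11.74.

11.74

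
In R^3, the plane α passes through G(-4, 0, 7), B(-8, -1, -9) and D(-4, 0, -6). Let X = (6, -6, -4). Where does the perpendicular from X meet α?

GB = (-4, -1, -16), GD = (0, 0, -13); a normal to α is GB × GD = (13, -52, 0).
Using G: α has equation 13x - 52y = -52.
Foot = X − λn with λ = (n·X − d)/|n|² = (390 − (-52))/2873 = 2/13.
Foot = (6, -6, -4) − (2/13)·(13, -52, 0) = (4, 2, -4).

(4, 2, -4)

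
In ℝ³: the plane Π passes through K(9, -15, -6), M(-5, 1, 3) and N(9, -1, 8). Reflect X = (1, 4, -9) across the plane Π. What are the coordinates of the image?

(-7, -12, 7)

KM = (-14, 16, 9), KN = (0, 14, 14); a normal to Π is KM × KN = (98, 196, -196).
Using K: Π has equation 98x + 196y - 196z = -882.
λ = (n·X − d)/|n|² = (2646 − (-882))/86436 = 2/49.
Reflection = X − 2λn = (1, 4, -9) − (4/49)·(98, 196, -196) = (-7, -12, 7).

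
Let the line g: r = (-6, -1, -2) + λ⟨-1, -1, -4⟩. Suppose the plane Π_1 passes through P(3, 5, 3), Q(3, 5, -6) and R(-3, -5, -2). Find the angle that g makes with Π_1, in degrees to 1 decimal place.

4.6

PQ = (0, 0, -9), PR = (-6, -10, -5); a normal to Π_1 is PQ × PR = (-90, 54, 0).
Using P: Π_1 has equation -90x + 54y = 0.
sin θ = |n·v| / (|n||v|) = |36| / (√11016 · √18) = 0.08085.
θ ≈ 4.6°.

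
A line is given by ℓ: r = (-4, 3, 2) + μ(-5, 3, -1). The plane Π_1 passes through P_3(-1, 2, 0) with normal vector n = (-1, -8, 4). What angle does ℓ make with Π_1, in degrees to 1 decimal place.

25.6

Π_1: n·r = n·P_3 gives -x - 8y + 4z = -15.
sin θ = |n·v| / (|n||v|) = |-23| / (√81 · √35) = 0.43197.
θ ≈ 25.6°.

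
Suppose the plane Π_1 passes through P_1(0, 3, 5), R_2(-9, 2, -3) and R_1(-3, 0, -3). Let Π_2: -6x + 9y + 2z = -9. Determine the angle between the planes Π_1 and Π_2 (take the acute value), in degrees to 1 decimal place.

62.1

P_1R_2 = (-9, -1, -8), P_1R_1 = (-3, -3, -8); a normal to Π_1 is P_1R_2 × P_1R_1 = (-16, -48, 24).
Using P_1: Π_1 has equation -16x - 48y + 24z = -24.
cos θ = |n₁·n₂| / (|n₁||n₂|) = |-288| / (√3136 · √121).
θ = arccos(0.46753) ≈ 62.1°.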